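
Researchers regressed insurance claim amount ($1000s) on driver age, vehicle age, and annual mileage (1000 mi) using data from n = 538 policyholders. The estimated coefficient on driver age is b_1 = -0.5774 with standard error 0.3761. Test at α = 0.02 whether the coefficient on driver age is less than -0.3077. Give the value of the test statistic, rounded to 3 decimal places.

t = -0.717

H₀: β₁ = -0.3077 vs H₁: β₁ < -0.3077.
t = (b_1 − β₁⁰)/SE = (-0.5774 − (-0.3077)) / 0.3761 = -0.717.
df = n − k − 1 = 538 − 3 − 1 = 534.
One-sided p ≈ 0.2368, which is ≥ 0.02, so fail to reject H₀.
The data do not give significant evidence that the true slope on driver age is below -0.3077 $1000s per unit, holding the other predictors fixed.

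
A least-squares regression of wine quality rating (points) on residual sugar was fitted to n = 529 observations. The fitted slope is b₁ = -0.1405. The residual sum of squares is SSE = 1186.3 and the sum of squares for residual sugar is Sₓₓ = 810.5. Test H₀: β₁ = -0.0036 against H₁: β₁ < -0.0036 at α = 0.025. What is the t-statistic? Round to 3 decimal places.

MSE = SSE/(n − 2) = 1186.3/527 = 2.25104.
SE(b₁) = √(MSE/Sₓₓ) = √(2.25104/810.5) = 0.0527006.
t = (-0.1405 − (-0.0036)) / 0.0527006 = -2.598.
df = n − 2 = 527.
One-sided p ≈ 0.0048, which is < 0.025, so reject H₀.
There is evidence that the true slope on residual sugar is below -0.0036 points per unit.

t = -2.598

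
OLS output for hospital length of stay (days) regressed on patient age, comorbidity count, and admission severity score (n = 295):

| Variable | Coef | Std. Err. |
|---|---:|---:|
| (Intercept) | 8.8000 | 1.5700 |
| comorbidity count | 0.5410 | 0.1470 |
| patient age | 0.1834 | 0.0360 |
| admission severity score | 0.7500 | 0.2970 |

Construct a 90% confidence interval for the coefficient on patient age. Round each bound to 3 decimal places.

(0.124, 0.243)

Read off: b = 0.1834, SE = 0.0360 for patient age.
df = n − k − 1 = 295 − 3 − 1 = 291.
t* = t_{0.05, 291} = 1.650107.
Margin = t* × SE = 1.650107 × 0.0360 = 0.05940.
CI: 0.1834 ± 0.05940 → (0.124, 0.243).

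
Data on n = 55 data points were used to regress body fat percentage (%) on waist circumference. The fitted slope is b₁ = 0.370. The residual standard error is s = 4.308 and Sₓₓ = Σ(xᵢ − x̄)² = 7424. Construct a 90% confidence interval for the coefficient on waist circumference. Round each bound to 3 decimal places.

(0.286, 0.454)

SE(b₁) = s/√Sₓₓ = 4.308/√7424 = 0.0499985.
df = n − 2 = 53.
t* = t_{0.05, 53} = 1.674116.
Margin = t* × SE = 1.674116 × 0.0499985 = 0.08370.
CI: 0.370 ± 0.08370 → (0.286, 0.454).
With 90% confidence, each one-unit increase in waist circumference is associated with a change of between 0.286 and 0.454 % in body fat percentage.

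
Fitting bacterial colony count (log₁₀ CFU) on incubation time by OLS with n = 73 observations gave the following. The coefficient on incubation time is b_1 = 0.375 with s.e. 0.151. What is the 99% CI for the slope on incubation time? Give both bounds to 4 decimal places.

df = n − 2 = 73 − 2 = 71.
t* = t_{0.005, 71} = 2.646863.
Margin = t* × SE = 2.646863 × 0.151 = 0.399676.
CI: 0.375 ± 0.399676 → (-0.0247, 0.7747).
With 99% confidence, each one-unit increase in incubation time is associated with a change of between -0.0247 and 0.7747 log₁₀ CFU in bacterial colony count.

(-0.0247, 0.7747)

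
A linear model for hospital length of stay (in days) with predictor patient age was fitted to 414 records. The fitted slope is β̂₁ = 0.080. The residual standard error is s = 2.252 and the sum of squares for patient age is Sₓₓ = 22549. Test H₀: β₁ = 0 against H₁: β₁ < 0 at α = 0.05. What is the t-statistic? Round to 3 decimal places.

t = 5.334

SE(β̂₁) = s/√Sₓₓ = 2.252/√22549 = 0.014997.
t = 0.080 / 0.014997 = 5.334.
df = n − 2 = 412.
One-sided p ≈ 1.0000, which is ≥ 0.05, so fail to reject H₀.
The data do not give significant evidence that the true slope on patient age is negative.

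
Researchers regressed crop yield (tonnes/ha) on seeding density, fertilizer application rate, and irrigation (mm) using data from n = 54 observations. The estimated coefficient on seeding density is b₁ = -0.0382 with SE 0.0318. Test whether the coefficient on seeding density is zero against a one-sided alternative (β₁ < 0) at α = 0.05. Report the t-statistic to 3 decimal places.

t = -1.201

H₀: β₁ = 0 vs H₁: β₁ < 0.
t = (b₁ − β₁⁰)/SE = -0.0382 / 0.0318 = -1.201.
df = n − k − 1 = 54 − 3 − 1 = 50.
One-sided p ≈ 0.1177, which is ≥ 0.05, so fail to reject H₀.
The data do not give significant evidence that the true slope on seeding density is negative, holding the other predictors fixed.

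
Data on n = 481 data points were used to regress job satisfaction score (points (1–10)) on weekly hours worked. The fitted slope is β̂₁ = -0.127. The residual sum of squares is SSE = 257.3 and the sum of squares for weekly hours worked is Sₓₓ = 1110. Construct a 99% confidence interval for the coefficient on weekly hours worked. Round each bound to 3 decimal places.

(-0.184, -0.070)

MSE = SSE/(n − 2) = 257.3/479 = 0.537161.
SE(β̂₁) = √(MSE/Sₓₓ) = √(0.537161/1110) = 0.0219984.
df = n − 2 = 479.
t* = t_{0.005, 479} = 2.586132.
Margin = t* × SE = 2.586132 × 0.0219984 = 0.05689.
CI: -0.127 ± 0.05689 → (-0.184, -0.070).
With 99% confidence, each one-unit increase in weekly hours worked is associated with a change of between -0.184 and -0.070 points (1–10) in job satisfaction score.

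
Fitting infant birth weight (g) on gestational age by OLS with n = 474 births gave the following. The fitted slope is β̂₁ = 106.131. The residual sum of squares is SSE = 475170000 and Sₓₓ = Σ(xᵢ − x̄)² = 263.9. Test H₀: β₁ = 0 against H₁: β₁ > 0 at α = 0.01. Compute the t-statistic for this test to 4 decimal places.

t = 1.7183

MSE = SSE/(n − 2) = 475170000/472 = 1.00672e+06.
SE(β̂₁) = √(MSE/Sₓₓ) = √(1.00672e+06/263.9) = 61.7638.
t = 106.131 / 61.7638 = 1.7183.
df = n − 2 = 472.
One-sided p ≈ 0.0432, which is ≥ 0.01, so fail to reject H₀.
The data do not give significant evidence that the true slope on gestational age is positive.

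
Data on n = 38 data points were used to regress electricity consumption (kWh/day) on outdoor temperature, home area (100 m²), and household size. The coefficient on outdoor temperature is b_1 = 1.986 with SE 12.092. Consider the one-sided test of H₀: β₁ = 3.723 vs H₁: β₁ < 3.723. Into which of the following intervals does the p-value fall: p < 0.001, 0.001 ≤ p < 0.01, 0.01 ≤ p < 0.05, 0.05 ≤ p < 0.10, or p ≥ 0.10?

t = (1.986 − 3.723) / 12.092 = -0.144.
df = n − k − 1 = 38 − 3 − 1 = 34.
One-sided p = P(T_{34} < t) ≈ 0.4433.
So p ≥ 0.10.

p ≥ 0.10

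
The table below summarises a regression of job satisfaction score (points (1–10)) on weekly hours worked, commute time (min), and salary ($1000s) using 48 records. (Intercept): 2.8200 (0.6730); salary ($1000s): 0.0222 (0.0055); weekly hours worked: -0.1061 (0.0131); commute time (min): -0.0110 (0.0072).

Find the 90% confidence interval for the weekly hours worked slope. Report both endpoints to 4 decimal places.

(-0.1281, -0.0841)

Read off: b = -0.1061, SE = 0.0131 for weekly hours worked.
df = n − k − 1 = 48 − 3 − 1 = 44.
t* = t_{0.05, 44} = 1.68023.
Margin = t* × SE = 1.68023 × 0.0131 = 0.022011.
CI: -0.1061 ± 0.022011 → (-0.1281, -0.0841).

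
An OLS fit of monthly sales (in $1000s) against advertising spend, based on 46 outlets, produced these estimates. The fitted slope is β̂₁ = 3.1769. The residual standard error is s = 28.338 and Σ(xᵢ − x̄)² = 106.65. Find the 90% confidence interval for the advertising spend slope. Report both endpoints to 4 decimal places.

(-1.4337, 7.7875)

SE(β̂₁) = s/√Sₓₓ = 28.338/√106.65 = 2.74403.
df = n − 2 = 44.
t* = t_{0.05, 44} = 1.68023.
Margin = t* × SE = 1.68023 × 2.74403 = 4.610601.
CI: 3.1769 ± 4.610601 → (-1.4337, 7.7875).
With 90% confidence, each one-unit increase in advertising spend is associated with a change of between -1.4337 and 7.7875 $1000s in monthly sales.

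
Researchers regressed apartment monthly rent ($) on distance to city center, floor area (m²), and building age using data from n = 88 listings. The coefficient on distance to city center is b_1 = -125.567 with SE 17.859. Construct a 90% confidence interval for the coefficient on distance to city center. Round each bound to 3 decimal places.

(-155.270, -95.864)

df = n − k − 1 = 88 − 3 − 1 = 84.
t* = t_{0.05, 84} = 1.663197.
Margin = t* × SE = 1.663197 × 17.859 = 29.70303.
CI: -125.567 ± 29.70303 → (-155.270, -95.864).
With 90% confidence, each one-unit increase in distance to city center is associated with a change of between -155.270 and -95.864 $ in apartment monthly rent, holding the other predictors fixed.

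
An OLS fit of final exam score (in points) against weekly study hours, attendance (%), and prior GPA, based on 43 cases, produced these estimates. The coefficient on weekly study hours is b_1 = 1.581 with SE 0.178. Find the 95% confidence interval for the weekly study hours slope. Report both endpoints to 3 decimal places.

df = n − k − 1 = 43 − 3 − 1 = 39.
t* = t_{0.025, 39} = 2.022691.
Margin = t* × SE = 2.022691 × 0.178 = 0.36004.
CI: 1.581 ± 0.36004 → (1.221, 1.941).
With 95% confidence, each one-unit increase in weekly study hours is associated with a change of between 1.221 and 1.941 points in final exam score, holding the other predictors fixed.

(1.221, 1.941)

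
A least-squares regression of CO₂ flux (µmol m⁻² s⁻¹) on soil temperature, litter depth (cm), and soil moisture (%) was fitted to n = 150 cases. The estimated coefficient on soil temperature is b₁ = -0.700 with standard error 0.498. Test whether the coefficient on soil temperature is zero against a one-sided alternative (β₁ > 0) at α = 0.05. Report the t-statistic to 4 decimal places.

t = -1.4056

H₀: β₁ = 0 vs H₁: β₁ > 0.
t = (b₁ − β₁⁰)/SE = -0.700 / 0.498 = -1.4056.
df = n − k − 1 = 150 − 3 − 1 = 146.
One-sided p ≈ 0.9190, which is ≥ 0.05, so fail to reject H₀.
The data do not give significant evidence that the true slope on soil temperature is positive, holding the other predictors fixed.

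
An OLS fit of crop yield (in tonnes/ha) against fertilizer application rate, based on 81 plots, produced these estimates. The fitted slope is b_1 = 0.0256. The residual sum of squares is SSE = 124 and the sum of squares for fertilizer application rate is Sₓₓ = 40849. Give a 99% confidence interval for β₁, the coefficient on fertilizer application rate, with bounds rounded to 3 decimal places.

MSE = SSE/(n − 2) = 124/79 = 1.56962.
SE(b_1) = √(MSE/Sₓₓ) = √(1.56962/40849) = 0.00619879.
df = n − 2 = 79.
t* = t_{0.005, 79} = 2.639505.
Margin = t* × SE = 2.639505 × 0.00619879 = 0.01636.
CI: 0.0256 ± 0.01636 → (0.009, 0.042).
With 99% confidence, each one-unit increase in fertilizer application rate is associated with a change of between 0.009 and 0.042 tonnes/ha in crop yield.

(0.009, 0.042)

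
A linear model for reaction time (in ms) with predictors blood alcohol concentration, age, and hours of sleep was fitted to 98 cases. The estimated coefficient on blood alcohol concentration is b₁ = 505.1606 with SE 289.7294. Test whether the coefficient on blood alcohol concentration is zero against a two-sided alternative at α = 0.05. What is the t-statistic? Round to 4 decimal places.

t = 1.7436

H₀: β₁ = 0 vs H₁: β₁ ≠ 0.
t = (b₁ − β₁⁰)/SE = 505.1606 / 289.7294 = 1.7436.
df = n − k − 1 = 98 − 3 − 1 = 94.
Two-sided p ≈ 0.0845, which is ≥ 0.05, so fail to reject H₀.
The data do not give significant evidence of an association between blood alcohol concentration and reaction time, after adjusting for the other predictors.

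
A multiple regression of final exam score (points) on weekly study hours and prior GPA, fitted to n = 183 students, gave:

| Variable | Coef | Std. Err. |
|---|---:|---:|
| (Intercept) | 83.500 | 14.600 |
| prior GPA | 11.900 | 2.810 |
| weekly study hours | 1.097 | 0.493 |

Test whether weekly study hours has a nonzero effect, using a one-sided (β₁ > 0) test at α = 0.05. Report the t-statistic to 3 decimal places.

Read off: b = 1.097, SE = 0.493 for weekly study hours.
H₀: β₁ = 0 vs H₁: β₁ > 0.
t = 1.097 / 0.493 = 2.225.
df = n − k − 1 = 183 − 2 − 1 = 180.
One-sided p ≈ 0.0137, which is < 0.05, so reject H₀.
There is evidence that the true slope on weekly study hours is positive, holding the other predictors fixed.

t = 2.225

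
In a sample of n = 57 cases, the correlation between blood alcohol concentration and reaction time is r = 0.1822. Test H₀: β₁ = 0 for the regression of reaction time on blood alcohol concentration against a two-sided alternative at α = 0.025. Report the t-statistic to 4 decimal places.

t = r·√(n − 2)/√(1 − r²) = 0.1822·√55/√0.966803 = 1.3742.
df = n − 2 = 55.
Two-sided p ≈ 0.1749, which is ≥ 0.025, so fail to reject H₀.
The data do not give significant evidence of a linear association between blood alcohol concentration and reaction time.

t = 1.3742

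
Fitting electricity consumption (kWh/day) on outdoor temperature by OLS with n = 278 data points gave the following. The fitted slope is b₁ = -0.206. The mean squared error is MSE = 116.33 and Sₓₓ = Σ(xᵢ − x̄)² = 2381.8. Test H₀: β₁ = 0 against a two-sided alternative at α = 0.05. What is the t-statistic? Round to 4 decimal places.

SE(b₁) = √(MSE/Sₓₓ) = √(116.33/2381.8) = 0.221.
t = -0.206 / 0.221 = -0.9321.
df = n − 2 = 276.
Two-sided p ≈ 0.3521, which is ≥ 0.05, so fail to reject H₀.
The data do not give significant evidence of an association between outdoor temperature and electricity consumption.

t = -0.9321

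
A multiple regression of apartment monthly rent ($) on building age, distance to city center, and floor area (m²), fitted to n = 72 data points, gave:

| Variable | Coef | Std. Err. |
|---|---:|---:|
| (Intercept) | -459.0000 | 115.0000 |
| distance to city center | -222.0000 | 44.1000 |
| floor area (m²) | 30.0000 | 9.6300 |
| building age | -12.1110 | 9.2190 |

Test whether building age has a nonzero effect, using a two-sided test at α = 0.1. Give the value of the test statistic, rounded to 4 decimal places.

t = -1.3137

Read off: b = -12.1110, SE = 9.2190 for building age.
H₀: β₁ = 0 vs H₁: β₁ ≠ 0.
t = -12.1110 / 9.2190 = -1.3137.
df = n − k − 1 = 72 − 3 − 1 = 68.
Two-sided p ≈ 0.1934, which is ≥ 0.1, so fail to reject H₀.
The data do not give significant evidence of an association between building age and apartment monthly rent, after adjusting for the other predictors.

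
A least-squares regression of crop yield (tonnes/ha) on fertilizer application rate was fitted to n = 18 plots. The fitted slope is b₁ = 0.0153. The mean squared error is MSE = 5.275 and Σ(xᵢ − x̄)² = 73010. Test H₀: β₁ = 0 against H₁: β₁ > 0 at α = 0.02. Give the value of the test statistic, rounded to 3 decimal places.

SE(b₁) = √(MSE/Sₓₓ) = √(5.275/73010) = 0.00850002.
t = 0.0153 / 0.00850002 = 1.800.
df = n − 2 = 16.
One-sided p ≈ 0.0454, which is ≥ 0.02, so fail to reject H₀.
The data do not give significant evidence that the true slope on fertilizer application rate is positive.

t = 1.800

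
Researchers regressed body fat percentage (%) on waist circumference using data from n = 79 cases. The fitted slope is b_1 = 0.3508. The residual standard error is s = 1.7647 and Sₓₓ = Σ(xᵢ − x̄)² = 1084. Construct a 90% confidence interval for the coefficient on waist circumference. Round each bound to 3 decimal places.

SE(b_1) = s/√Sₓₓ = 1.7647/√1084 = 0.0535989.
df = n − 2 = 77.
t* = t_{0.05, 77} = 1.664885.
Margin = t* × SE = 1.664885 × 0.0535989 = 0.08924.
CI: 0.3508 ± 0.08924 → (0.262, 0.440).
With 90% confidence, each one-unit increase in waist circumference is associated with a change of between 0.262 and 0.440 % in body fat percentage.

(0.262, 0.440)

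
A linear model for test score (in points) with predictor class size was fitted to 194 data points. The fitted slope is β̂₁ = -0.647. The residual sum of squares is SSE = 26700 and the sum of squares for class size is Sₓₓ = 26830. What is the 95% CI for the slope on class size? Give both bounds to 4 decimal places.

MSE = SSE/(n − 2) = 26700/192 = 139.062.
SE(β̂₁) = √(MSE/Sₓₓ) = √(139.062/26830) = 0.0719937.
df = n − 2 = 192.
t* = t_{0.025, 192} = 1.972396.
Margin = t* × SE = 1.972396 × 0.0719937 = 0.142000.
CI: -0.647 ± 0.142000 → (-0.7890, -0.5050).
With 95% confidence, each one-unit increase in class size is associated with a change of between -0.7890 and -0.5050 points in test score.

(-0.7890, -0.5050)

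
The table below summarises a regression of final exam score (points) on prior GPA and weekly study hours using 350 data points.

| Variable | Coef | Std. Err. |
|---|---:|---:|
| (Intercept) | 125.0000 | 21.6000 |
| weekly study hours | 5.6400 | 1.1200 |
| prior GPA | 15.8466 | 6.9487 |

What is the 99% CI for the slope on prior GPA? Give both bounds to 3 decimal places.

Read off: b = 15.8466, SE = 6.9487 for prior GPA.
df = n − k − 1 = 350 − 2 − 1 = 347.
t* = t_{0.005, 347} = 2.590072.
Margin = t* × SE = 2.590072 × 6.9487 = 17.99763.
CI: 15.8466 ± 17.99763 → (-2.151, 33.844).

(-2.151, 33.844)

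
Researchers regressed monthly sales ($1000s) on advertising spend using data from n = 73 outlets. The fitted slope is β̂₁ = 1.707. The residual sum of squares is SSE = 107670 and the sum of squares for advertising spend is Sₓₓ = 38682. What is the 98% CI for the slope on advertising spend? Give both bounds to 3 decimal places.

MSE = SSE/(n − 2) = 107670/71 = 1516.48.
SE(β̂₁) = √(MSE/Sₓₓ) = √(1516.48/38682) = 0.197999.
df = n − 2 = 71.
t* = t_{0.01, 71} = 2.380024.
Margin = t* × SE = 2.380024 × 0.197999 = 0.47124.
CI: 1.707 ± 0.47124 → (1.236, 2.178).
With 98% confidence, each one-unit increase in advertising spend is associated with a change of between 1.236 and 2.178 $1000s in monthly sales.

(1.236, 2.178)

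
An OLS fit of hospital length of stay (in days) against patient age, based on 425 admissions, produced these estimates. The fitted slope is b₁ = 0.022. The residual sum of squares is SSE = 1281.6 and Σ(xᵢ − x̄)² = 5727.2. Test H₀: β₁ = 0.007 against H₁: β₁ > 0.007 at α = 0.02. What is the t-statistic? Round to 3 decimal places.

MSE = SSE/(n − 2) = 1281.6/423 = 3.02979.
SE(b₁) = √(MSE/Sₓₓ) = √(3.02979/5727.2) = 0.0230004.
t = (0.022 − 0.007) / 0.0230004 = 0.652.
df = n − 2 = 423.
One-sided p ≈ 0.2573, which is ≥ 0.02, so fail to reject H₀.
The data do not give significant evidence that the true slope on patient age exceeds 0.007 days per unit.

t = 0.652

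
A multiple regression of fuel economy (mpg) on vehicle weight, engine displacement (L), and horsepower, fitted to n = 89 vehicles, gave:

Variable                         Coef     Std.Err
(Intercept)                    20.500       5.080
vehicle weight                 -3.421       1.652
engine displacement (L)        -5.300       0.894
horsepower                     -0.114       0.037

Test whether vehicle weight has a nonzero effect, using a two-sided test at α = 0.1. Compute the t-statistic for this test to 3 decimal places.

Read off: b = -3.421, SE = 1.652 for vehicle weight.
H₀: β₁ = 0 vs H₁: β₁ ≠ 0.
t = -3.421 / 1.652 = -2.071.
df = n − k − 1 = 89 − 3 − 1 = 85.
Two-sided p ≈ 0.0414, which is < 0.1, so reject H₀.
There is evidence that vehicle weight is associated with fuel economy, holding the other predictors fixed.

t = -2.071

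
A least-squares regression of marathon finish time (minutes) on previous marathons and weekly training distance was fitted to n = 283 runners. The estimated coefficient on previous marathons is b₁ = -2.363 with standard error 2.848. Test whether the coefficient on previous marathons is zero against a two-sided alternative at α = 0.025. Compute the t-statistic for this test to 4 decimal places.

H₀: β₁ = 0 vs H₁: β₁ ≠ 0.
t = (b₁ − β₁⁰)/SE = -2.363 / 2.848 = -0.8297.
df = n − k − 1 = 283 − 2 − 1 = 280.
Two-sided p ≈ 0.4074, which is ≥ 0.025, so fail to reject H₀.
The data do not give significant evidence of an association between previous marathons and marathon finish time, after adjusting for the other predictors.

t = -0.8297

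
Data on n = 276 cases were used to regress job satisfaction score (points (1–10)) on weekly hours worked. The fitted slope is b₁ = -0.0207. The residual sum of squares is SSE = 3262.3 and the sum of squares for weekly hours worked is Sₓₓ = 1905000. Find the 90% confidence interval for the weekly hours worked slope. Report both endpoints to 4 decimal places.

(-0.0248, -0.0166)

MSE = SSE/(n − 2) = 3262.3/274 = 11.9062.
SE(b₁) = √(MSE/Sₓₓ) = √(11.9062/1905000) = 0.0025.
df = n − 2 = 274.
t* = t_{0.05, 274} = 1.650434.
Margin = t* × SE = 1.650434 × 0.0025 = 0.004126.
CI: -0.0207 ± 0.004126 → (-0.0248, -0.0166).
With 90% confidence, each one-unit increase in weekly hours worked is associated with a change of between -0.0248 and -0.0166 points (1–10) in job satisfaction score.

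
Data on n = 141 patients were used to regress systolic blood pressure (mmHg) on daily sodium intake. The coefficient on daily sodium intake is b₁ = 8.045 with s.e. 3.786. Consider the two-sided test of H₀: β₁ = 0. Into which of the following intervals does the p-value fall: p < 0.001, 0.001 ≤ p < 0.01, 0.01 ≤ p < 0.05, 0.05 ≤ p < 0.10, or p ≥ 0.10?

0.01 ≤ p < 0.05

t = 8.045 / 3.786 = 2.125.
df = n − 2 = 141 − 2 = 139.
Two-sided p = 2·P(T_{139} > |t|) ≈ 0.0354.
So 0.01 ≤ p < 0.05.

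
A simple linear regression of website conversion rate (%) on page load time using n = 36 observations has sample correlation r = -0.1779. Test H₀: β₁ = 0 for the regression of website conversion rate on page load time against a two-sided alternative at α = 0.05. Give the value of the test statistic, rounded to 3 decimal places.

t = r·√(n − 2)/√(1 − r²) = -0.1779·√34/√0.968352 = -1.054.
df = n − 2 = 34.
Two-sided p ≈ 0.2993, which is ≥ 0.05, so fail to reject H₀.
The data do not give significant evidence of a linear association between page load time and website conversion rate.

t = -1.054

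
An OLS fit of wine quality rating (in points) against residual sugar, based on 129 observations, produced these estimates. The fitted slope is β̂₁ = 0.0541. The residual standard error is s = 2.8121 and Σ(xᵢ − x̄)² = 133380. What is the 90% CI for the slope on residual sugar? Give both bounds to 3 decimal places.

SE(β̂₁) = s/√Sₓₓ = 2.8121/√133380 = 0.00769991.
df = n − 2 = 127.
t* = t_{0.05, 127} = 1.65694.
Margin = t* × SE = 1.65694 × 0.00769991 = 0.01276.
CI: 0.0541 ± 0.01276 → (0.041, 0.067).
With 90% confidence, each one-unit increase in residual sugar is associated with a change of between 0.041 and 0.067 points in wine quality rating.

(0.041, 0.067)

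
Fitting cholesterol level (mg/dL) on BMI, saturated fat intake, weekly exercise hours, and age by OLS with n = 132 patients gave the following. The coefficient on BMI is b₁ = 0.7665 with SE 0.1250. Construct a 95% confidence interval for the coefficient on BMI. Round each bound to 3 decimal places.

df = n − k − 1 = 132 − 4 − 1 = 127.
t* = t_{0.025, 127} = 1.97882.
Margin = t* × SE = 1.97882 × 0.1250 = 0.24735.
CI: 0.7665 ± 0.24735 → (0.519, 1.014).
With 95% confidence, each one-unit increase in BMI is associated with a change of between 0.519 and 1.014 mg/dL in cholesterol level, holding the other predictors fixed.

(0.519, 1.014)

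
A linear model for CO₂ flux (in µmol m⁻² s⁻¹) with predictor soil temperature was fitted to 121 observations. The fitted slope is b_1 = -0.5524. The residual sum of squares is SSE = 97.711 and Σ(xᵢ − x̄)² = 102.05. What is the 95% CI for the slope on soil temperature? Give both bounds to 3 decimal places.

MSE = SSE/(n − 2) = 97.711/119 = 0.821101.
SE(b_1) = √(MSE/Sₓₓ) = √(0.821101/102.05) = 0.0896999.
df = n − 2 = 119.
t* = t_{0.025, 119} = 1.9801.
Margin = t* × SE = 1.9801 × 0.0896999 = 0.17761.
CI: -0.5524 ± 0.17761 → (-0.730, -0.375).
With 95% confidence, each one-unit increase in soil temperature is associated with a change of between -0.730 and -0.375 µmol m⁻² s⁻¹ in CO₂ flux.

(-0.730, -0.375)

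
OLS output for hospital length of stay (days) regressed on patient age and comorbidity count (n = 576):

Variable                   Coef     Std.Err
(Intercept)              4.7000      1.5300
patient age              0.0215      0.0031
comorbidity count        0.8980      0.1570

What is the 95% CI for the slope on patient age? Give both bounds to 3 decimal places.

(0.015, 0.028)

Read off: b = 0.0215, SE = 0.0031 for patient age.
df = n − k − 1 = 576 − 2 − 1 = 573.
t* = t_{0.025, 573} = 1.964113.
Margin = t* × SE = 1.964113 × 0.0031 = 0.00609.
CI: 0.0215 ± 0.00609 → (0.015, 0.028).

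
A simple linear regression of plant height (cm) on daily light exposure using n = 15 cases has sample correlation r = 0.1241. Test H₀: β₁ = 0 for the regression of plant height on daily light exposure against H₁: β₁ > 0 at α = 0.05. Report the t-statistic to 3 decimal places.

t = r·√(n − 2)/√(1 − r²) = 0.1241·√13/√0.984599 = 0.451.
df = n − 2 = 13.
One-sided p ≈ 0.3297, which is ≥ 0.05, so fail to reject H₀.
The data do not give significant evidence of a linear association between daily light exposure and plant height.

t = 0.451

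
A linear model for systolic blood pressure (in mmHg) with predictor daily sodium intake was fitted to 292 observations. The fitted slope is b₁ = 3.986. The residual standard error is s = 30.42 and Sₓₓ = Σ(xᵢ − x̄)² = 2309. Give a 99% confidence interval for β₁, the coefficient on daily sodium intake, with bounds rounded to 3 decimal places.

SE(b₁) = s/√Sₓₓ = 30.42/√2309 = 0.633063.
df = n − 2 = 290.
t* = t_{0.005, 290} = 2.592888.
Margin = t* × SE = 2.592888 × 0.633063 = 1.64146.
CI: 3.986 ± 1.64146 → (2.345, 5.627).
With 99% confidence, each one-unit increase in daily sodium intake is associated with a change of between 2.345 and 5.627 mmHg in systolic blood pressure.

(2.345, 5.627)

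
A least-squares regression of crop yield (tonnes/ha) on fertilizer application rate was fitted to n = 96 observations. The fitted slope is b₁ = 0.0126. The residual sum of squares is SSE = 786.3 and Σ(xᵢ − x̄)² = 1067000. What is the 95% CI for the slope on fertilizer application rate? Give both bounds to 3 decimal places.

(0.007, 0.018)

MSE = SSE/(n − 2) = 786.3/94 = 8.36489.
SE(b₁) = √(MSE/Sₓₓ) = √(8.36489/1067000) = 0.00279994.
df = n − 2 = 94.
t* = t_{0.025, 94} = 1.985523.
Margin = t* × SE = 1.985523 × 0.00279994 = 0.00556.
CI: 0.0126 ± 0.00556 → (0.007, 0.018).
With 95% confidence, each one-unit increase in fertilizer application rate is associated with a change of between 0.007 and 0.018 tonnes/ha in crop yield.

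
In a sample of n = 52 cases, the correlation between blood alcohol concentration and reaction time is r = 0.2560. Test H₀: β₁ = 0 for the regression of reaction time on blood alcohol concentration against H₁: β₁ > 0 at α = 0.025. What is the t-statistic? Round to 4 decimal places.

t = r·√(n − 2)/√(1 − r²) = 0.2560·√50/√0.934464 = 1.8726.
df = n − 2 = 50.
One-sided p ≈ 0.0335, which is ≥ 0.025, so fail to reject H₀.
The data do not give significant evidence of a linear association between blood alcohol concentration and reaction time.

t = 1.8726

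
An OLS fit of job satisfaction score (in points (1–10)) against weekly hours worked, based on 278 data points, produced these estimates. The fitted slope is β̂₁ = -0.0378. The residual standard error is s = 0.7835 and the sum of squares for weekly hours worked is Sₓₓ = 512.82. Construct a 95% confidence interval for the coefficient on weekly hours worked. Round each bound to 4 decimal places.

SE(β̂₁) = s/√Sₓₓ = 0.7835/√512.82 = 0.0345984.
df = n − 2 = 276.
t* = t_{0.025, 276} = 1.968596.
Margin = t* × SE = 1.968596 × 0.0345984 = 0.068110.
CI: -0.0378 ± 0.068110 → (-0.1059, 0.0303).
With 95% confidence, each one-unit increase in weekly hours worked is associated with a change of between -0.1059 and 0.0303 points (1–10) in job satisfaction score.

(-0.1059, 0.0303)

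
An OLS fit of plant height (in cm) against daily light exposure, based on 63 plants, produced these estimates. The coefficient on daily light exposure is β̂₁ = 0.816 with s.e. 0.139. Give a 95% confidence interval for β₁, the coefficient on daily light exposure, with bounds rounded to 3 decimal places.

df = n − 2 = 63 − 2 = 61.
t* = t_{0.025, 61} = 1.999624.
Margin = t* × SE = 1.999624 × 0.139 = 0.27795.
CI: 0.816 ± 0.27795 → (0.538, 1.094).
With 95% confidence, each one-unit increase in daily light exposure is associated with a change of between 0.538 and 1.094 cm in plant height.

(0.538, 1.094)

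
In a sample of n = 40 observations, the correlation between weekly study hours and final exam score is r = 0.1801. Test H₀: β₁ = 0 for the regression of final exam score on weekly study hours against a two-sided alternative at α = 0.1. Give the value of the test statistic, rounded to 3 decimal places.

t = 1.129

t = r·√(n − 2)/√(1 − r²) = 0.1801·√38/√0.967564 = 1.129.
df = n − 2 = 38.
Two-sided p ≈ 0.2661, which is ≥ 0.1, so fail to reject H₀.
The data do not give significant evidence of a linear association between weekly study hours and final exam score.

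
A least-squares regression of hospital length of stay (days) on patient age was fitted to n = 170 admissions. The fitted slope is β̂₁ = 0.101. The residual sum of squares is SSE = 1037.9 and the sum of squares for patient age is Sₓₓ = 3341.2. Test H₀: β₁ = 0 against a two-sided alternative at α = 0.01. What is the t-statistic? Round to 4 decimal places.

MSE = SSE/(n − 2) = 1037.9/168 = 6.17798.
SE(β̂₁) = √(MSE/Sₓₓ) = √(6.17798/3341.2) = 0.0430003.
t = 0.101 / 0.0430003 = 2.3488.
df = n − 2 = 168.
Two-sided p ≈ 0.0200, which is ≥ 0.01, so fail to reject H₀.
The data do not give significant evidence of an association between patient age and hospital length of stay.

t = 2.3488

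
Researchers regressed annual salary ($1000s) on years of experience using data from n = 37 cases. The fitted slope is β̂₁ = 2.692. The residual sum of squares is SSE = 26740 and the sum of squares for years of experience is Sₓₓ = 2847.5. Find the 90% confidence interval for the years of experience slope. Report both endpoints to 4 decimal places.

MSE = SSE/(n − 2) = 26740/35 = 764.
SE(β̂₁) = √(MSE/Sₓₓ) = √(764/2847.5) = 0.517982.
df = n − 2 = 35.
t* = t_{0.05, 35} = 1.689572.
Margin = t* × SE = 1.689572 × 0.517982 = 0.875168.
CI: 2.692 ± 0.875168 → (1.8168, 3.5672).
With 90% confidence, each one-unit increase in years of experience is associated with a change of between 1.8168 and 3.5672 $1000s in annual salary.

(1.8168, 3.5672)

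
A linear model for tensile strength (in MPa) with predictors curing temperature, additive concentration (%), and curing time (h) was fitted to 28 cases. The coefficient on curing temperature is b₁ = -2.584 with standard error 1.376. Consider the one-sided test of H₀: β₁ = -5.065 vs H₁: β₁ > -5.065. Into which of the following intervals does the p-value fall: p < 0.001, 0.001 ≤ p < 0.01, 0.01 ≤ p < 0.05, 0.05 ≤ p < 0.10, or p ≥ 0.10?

t = (-2.584 − (-5.065)) / 1.376 = 1.803.
df = n − k − 1 = 28 − 3 − 1 = 24.
One-sided p = P(T_{24} > t) ≈ 0.0420.
So 0.01 ≤ p < 0.05.

0.01 ≤ p < 0.05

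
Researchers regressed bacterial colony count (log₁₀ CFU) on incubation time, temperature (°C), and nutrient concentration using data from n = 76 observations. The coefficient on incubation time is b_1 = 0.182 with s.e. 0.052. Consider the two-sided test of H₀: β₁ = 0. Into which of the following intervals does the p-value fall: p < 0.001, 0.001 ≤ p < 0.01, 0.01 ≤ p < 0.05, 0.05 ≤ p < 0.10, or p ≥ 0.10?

p < 0.001

t = 0.182 / 0.052 = 3.500.
df = n − k − 1 = 76 − 3 − 1 = 72.
Two-sided p = 2·P(T_{72} > |t|) ≈ 0.0008.
So p < 0.001.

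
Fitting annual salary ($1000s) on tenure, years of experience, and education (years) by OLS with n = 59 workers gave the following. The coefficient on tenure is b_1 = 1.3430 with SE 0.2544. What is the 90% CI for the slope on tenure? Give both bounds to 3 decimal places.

(0.917, 1.769)

df = n − k − 1 = 59 − 3 − 1 = 55.
t* = t_{0.05, 55} = 1.673034.
Margin = t* × SE = 1.673034 × 0.2544 = 0.42562.
CI: 1.3430 ± 0.42562 → (0.917, 1.769).
With 90% confidence, each one-unit increase in tenure is associated with a change of between 0.917 and 1.769 $1000s in annual salary, holding the other predictors fixed.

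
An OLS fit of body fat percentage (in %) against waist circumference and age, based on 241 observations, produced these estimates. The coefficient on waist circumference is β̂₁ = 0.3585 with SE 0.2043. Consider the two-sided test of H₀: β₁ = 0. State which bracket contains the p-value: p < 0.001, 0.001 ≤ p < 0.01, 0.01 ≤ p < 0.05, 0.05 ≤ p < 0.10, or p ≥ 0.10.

0.05 ≤ p < 0.10

t = 0.3585 / 0.2043 = 1.755.
df = n − k − 1 = 241 − 2 − 1 = 238.
Two-sided p = 2·P(T_{238} > |t|) ≈ 0.0806.
So 0.05 ≤ p < 0.10.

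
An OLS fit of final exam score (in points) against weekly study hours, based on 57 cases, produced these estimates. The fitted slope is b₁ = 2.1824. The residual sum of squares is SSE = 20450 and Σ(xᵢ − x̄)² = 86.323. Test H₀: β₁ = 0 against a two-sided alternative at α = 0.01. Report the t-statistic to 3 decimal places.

MSE = SSE/(n − 2) = 20450/55 = 371.818.
SE(b₁) = √(MSE/Sₓₓ) = √(371.818/86.323) = 2.0754.
t = 2.1824 / 2.0754 = 1.052.
df = n − 2 = 55.
Two-sided p ≈ 0.2976, which is ≥ 0.01, so fail to reject H₀.
The data do not give significant evidence of an association between weekly study hours and final exam score.

t = 1.052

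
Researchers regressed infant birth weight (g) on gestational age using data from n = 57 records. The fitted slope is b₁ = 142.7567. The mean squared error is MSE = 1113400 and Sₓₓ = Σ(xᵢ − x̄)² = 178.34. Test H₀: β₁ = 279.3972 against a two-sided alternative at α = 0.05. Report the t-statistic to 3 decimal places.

SE(b₁) = √(MSE/Sₓₓ) = √(1.1134e+06/178.34) = 79.0135.
t = (142.7567 − 279.3972) / 79.0135 = -1.729.
df = n − 2 = 55.
Two-sided p ≈ 0.0894, which is ≥ 0.05, so fail to reject H₀.
The data are consistent with a true slope of 279.3972 g per unit of gestational age.

t = -1.729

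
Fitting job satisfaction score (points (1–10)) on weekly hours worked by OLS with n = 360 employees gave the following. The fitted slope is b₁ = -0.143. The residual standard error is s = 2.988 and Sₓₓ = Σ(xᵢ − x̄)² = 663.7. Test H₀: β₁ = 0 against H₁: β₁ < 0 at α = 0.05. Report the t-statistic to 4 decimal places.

t = -1.2329

SE(b₁) = s/√Sₓₓ = 2.988/√663.7 = 0.115983.
t = -0.143 / 0.115983 = -1.2329.
df = n − 2 = 358.
One-sided p ≈ 0.1092, which is ≥ 0.05, so fail to reject H₀.
The data do not give significant evidence that the true slope on weekly hours worked is negative.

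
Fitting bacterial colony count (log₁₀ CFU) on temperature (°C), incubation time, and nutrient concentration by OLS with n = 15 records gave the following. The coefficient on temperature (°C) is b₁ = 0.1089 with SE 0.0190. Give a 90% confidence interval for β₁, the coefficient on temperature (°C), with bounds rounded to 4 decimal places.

df = n − k − 1 = 15 − 3 − 1 = 11.
t* = t_{0.05, 11} = 1.795885.
Margin = t* × SE = 1.795885 × 0.0190 = 0.034122.
CI: 0.1089 ± 0.034122 → (0.0748, 0.1430).
With 90% confidence, each one-unit increase in temperature (°C) is associated with a change of between 0.0748 and 0.1430 log₁₀ CFU in bacterial colony count, holding the other predictors fixed.

(0.0748, 0.1430)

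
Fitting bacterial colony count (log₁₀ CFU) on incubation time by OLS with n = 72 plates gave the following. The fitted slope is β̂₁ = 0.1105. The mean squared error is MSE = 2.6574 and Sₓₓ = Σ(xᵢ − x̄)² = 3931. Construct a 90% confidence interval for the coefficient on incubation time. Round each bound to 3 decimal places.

SE(β̂₁) = √(MSE/Sₓₓ) = √(2.6574/3931) = 0.0260002.
df = n − 2 = 70.
t* = t_{0.05, 70} = 1.666914.
Margin = t* × SE = 1.666914 × 0.0260002 = 0.04334.
CI: 0.1105 ± 0.04334 → (0.067, 0.154).
With 90% confidence, each one-unit increase in incubation time is associated with a change of between 0.067 and 0.154 log₁₀ CFU in bacterial colony count.

(0.067, 0.154)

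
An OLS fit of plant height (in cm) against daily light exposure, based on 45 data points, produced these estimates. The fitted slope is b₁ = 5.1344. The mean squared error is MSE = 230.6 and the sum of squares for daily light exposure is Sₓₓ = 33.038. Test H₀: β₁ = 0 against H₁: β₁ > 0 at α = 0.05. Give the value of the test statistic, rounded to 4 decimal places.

t = 1.9434

SE(b₁) = √(MSE/Sₓₓ) = √(230.6/33.038) = 2.64194.
t = 5.1344 / 2.64194 = 1.9434.
df = n − 2 = 43.
One-sided p ≈ 0.0293, which is < 0.05, so reject H₀.
There is evidence that the true slope on daily light exposure is positive.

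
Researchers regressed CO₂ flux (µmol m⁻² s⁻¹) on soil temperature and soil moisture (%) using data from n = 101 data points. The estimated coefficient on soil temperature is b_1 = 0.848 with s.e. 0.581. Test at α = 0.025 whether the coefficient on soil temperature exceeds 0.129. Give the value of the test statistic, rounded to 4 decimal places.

H₀: β₁ = 0.129 vs H₁: β₁ > 0.129.
t = (b_1 − β₁⁰)/SE = (0.848 − 0.129) / 0.581 = 1.2375.
df = n − k − 1 = 101 − 2 − 1 = 98.
One-sided p ≈ 0.1094, which is ≥ 0.025, so fail to reject H₀.
The data do not give significant evidence that the true slope on soil temperature exceeds 0.129 µmol m⁻² s⁻¹ per unit, holding the other predictors fixed.

t = 1.2375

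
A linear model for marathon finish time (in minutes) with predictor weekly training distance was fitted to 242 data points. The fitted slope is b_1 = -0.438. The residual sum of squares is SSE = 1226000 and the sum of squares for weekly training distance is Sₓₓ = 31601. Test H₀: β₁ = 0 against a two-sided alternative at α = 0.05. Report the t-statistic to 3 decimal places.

MSE = SSE/(n − 2) = 1226000/240 = 5108.33.
SE(b_1) = √(MSE/Sₓₓ) = √(5108.33/31601) = 0.402058.
t = -0.438 / 0.402058 = -1.089.
df = n − 2 = 240.
Two-sided p ≈ 0.2771, which is ≥ 0.05, so fail to reject H₀.
The data do not give significant evidence of an association between weekly training distance and marathon finish time.

t = -1.089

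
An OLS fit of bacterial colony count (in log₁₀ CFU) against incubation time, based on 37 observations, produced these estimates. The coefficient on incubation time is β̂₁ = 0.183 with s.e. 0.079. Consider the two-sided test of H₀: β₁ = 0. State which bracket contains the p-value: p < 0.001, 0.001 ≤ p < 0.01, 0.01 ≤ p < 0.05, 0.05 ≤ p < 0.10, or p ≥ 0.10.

t = 0.183 / 0.079 = 2.316.
df = n − 2 = 37 − 2 = 35.
Two-sided p = 2·P(T_{35} > |t|) ≈ 0.0265.
So 0.01 ≤ p < 0.05.

0.01 ≤ p < 0.05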